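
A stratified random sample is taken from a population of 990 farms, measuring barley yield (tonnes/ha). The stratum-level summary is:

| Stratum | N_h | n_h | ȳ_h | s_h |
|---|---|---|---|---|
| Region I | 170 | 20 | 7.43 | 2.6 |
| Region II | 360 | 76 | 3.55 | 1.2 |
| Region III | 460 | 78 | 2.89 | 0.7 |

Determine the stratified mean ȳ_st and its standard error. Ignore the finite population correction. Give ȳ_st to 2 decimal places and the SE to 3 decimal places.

ȳ_st = Σ W_h ȳ_h = (170·7.43 + 360·3.55 + 460·2.89)/990 = 3.90960
V̂(ȳ_st) = Σ W_h² s_h²/n_h, with W_h = N_h/N and N = 990:
  stratum Region I: (170/990)²·2.6²/20 = 0.00996653
  stratum Region II: (360/990)²·1.2²/76 = 0.00250544
  stratum Region III: (460/990)²·0.7²/78 = 0.00135627
V̂(ȳ_st) = 0.0138282
SE(ȳ_st) = √0.0138282 = 0.117594

ȳ_st ≈ 3.91, SE ≈ 0.118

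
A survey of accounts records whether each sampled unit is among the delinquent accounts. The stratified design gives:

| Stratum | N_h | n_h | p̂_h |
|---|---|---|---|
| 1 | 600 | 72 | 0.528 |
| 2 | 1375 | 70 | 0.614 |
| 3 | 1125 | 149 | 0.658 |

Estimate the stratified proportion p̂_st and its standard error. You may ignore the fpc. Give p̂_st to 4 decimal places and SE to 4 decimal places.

N = 3100; stratum weights W_h = N_h/N.
p̂_st = Σ W_h p̂_h = (600·0.528 + 1375·0.614 + 1125·0.658)/3100 = 0.61332
V̂(p̂_st) = Σ W_h² p̂_h(1−p̂_h)/(n_h−1):
  stratum 1: (600/3100)²·0.528·0.472/71 = 0.000131491
  stratum 2: (1375/3100)²·0.614·0.386/69 = 0.000675754
  stratum 3: (1125/3100)²·0.658·0.342/148 = 0.00020025
V̂(p̂_st) = 0.00100749; SE = √V̂ = 0.0317411

p̂_st ≈ 0.6133, SE ≈ 0.0317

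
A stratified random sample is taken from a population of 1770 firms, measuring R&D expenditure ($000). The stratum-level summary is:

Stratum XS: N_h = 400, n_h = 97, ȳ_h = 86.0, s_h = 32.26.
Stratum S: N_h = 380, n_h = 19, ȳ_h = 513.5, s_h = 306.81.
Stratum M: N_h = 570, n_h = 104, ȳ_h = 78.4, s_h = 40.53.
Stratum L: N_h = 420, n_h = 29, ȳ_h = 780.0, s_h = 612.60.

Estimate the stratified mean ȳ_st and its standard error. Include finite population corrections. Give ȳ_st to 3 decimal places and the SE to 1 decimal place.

ȳ_st ≈ 340.010, SE ≈ 30.0

ȳ_st = Σ W_h ȳ_h = (400·86.0 + 380·513.5 + 570·78.4 + 420·780.0)/1770 = 340.01017
V̂(ȳ_st) = Σ W_h² (1 − n_h/N_h) s_h²/n_h, with W_h = N_h/N and N = 1770:
  stratum XS: (400/1770)²·(1 − 97/400)·32.26²/97 = 0.415062
  stratum S: (380/1770)²·(1 − 19/380)·306.81²/19 = 216.935
  stratum M: (570/1770)²·(1 − 104/570)·40.53²/104 = 1.33917
  stratum L: (420/1770)²·(1 − 29/420)·612.60²/29 = 678.321
V̂(ȳ_st) = 897.011
SE(ȳ_st) = √897.011 = 29.9501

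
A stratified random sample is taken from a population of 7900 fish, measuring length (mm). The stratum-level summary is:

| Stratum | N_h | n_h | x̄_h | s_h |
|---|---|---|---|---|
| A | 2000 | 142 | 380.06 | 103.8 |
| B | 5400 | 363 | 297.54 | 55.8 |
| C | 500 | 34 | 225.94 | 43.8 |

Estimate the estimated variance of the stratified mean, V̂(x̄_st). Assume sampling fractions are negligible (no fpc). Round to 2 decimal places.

V̂(x̄_st) ≈ 9.10

V̂(x̄_st) = Σ W_h² s_h²/n_h, with W_h = N_h/N and N = 7900:
  stratum A: (2000/7900)²·103.8²/142 = 4.86309
  stratum B: (5400/7900)²·55.8²/363 = 4.0077
  stratum C: (500/7900)²·43.8²/34 = 0.226024
V̂(x̄_st) = 9.09681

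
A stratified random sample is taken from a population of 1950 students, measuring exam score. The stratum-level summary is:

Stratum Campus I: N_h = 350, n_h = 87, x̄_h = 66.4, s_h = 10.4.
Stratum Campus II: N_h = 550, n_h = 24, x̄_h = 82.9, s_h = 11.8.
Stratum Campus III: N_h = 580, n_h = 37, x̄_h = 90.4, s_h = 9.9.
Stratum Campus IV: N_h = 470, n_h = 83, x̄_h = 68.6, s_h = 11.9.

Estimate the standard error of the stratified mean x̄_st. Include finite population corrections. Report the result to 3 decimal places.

V̂(x̄_st) = Σ W_h² (1 − n_h/N_h) s_h²/n_h, with W_h = N_h/N and N = 1950:
  stratum Campus I: (350/1950)²·(1 − 87/350)·10.4²/87 = 0.0300955
  stratum Campus II: (550/1950)²·(1 − 24/550)·11.8²/24 = 0.4414
  stratum Campus III: (580/1950)²·(1 − 37/580)·9.9²/37 = 0.219395
  stratum Campus IV: (470/1950)²·(1 − 83/470)·11.9²/83 = 0.0816123
V̂(x̄_st) = 0.772503
SE(x̄_st) = √0.772503 = 0.878921

SE(x̄_st) ≈ 0.879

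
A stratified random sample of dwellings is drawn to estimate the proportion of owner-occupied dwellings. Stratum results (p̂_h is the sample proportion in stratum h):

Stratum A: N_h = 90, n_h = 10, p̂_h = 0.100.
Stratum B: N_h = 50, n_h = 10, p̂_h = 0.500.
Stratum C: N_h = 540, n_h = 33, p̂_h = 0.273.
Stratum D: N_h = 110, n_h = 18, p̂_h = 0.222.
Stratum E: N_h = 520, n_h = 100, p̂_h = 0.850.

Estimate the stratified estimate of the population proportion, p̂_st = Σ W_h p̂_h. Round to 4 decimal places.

p̂_st ≈ 0.4945

N = 1310; stratum weights W_h = N_h/N.
p̂_st = Σ W_h p̂_h = (90·0.100 + 50·0.500 + 540·0.273 + 110·0.222 + 520·0.850)/1310 = 0.49453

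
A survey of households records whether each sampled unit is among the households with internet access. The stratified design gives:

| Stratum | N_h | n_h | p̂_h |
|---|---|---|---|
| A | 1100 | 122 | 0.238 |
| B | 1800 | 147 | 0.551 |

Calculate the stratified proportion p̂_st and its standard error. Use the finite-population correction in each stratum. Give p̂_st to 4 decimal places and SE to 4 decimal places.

p̂_st ≈ 0.4323, SE ≈ 0.0281

N = 2900; stratum weights W_h = N_h/N.
p̂_st = Σ W_h p̂_h = (1100·0.238 + 1800·0.551)/2900 = 0.43228
V̂(p̂_st) = Σ W_h² (1 − n_h/N_h) p̂_h(1−p̂_h)/(n_h−1):
  stratum A: (1100/2900)²·(1 − 122/1100)·0.238·0.762/121 = 0.000191726
  stratum B: (1800/2900)²·(1 − 147/1800)·0.551·0.449/146 = 0.000599507
V̂(p̂_st) = 0.000791234; SE = √V̂ = 0.0281289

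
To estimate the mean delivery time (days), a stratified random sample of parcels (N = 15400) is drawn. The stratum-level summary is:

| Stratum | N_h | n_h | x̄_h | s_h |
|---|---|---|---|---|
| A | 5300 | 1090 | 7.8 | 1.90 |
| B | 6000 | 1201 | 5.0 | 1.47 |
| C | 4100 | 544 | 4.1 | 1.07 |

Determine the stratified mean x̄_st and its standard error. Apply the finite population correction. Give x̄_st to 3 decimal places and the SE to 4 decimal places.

x̄_st = Σ W_h x̄_h = (5300·7.8 + 6000·5.0 + 4100·4.1)/15400 = 5.72403
V̂(x̄_st) = Σ W_h² (1 − n_h/N_h) s_h²/n_h, with W_h = N_h/N and N = 15400:
  stratum A: (5300/15400)²·(1 − 1090/5300)·1.90²/1090 = 0.0003116
  stratum B: (6000/15400)²·(1 − 1201/6000)·1.47²/1201 = 0.00021845
  stratum C: (4100/15400)²·(1 − 544/4100)·1.07²/544 = 0.000129382
V̂(x̄_st) = 0.000659432
SE(x̄_st) = √0.000659432 = 0.0256794

x̄_st ≈ 5.724, SE ≈ 0.0257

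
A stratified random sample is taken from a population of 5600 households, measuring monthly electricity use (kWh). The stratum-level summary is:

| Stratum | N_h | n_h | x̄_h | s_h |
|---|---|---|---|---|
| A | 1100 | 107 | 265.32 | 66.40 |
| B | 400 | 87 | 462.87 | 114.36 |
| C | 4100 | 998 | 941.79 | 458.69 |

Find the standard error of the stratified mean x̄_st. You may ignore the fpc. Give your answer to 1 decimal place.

V̂(x̄_st) = Σ W_h² s_h²/n_h, with W_h = N_h/N and N = 5600:
  stratum A: (1100/5600)²·66.40²/107 = 1.58987
  stratum B: (400/5600)²·114.36²/87 = 0.76696
  stratum C: (4100/5600)²·458.69²/998 = 113.006
V̂(x̄_st) = 115.362
SE(x̄_st) = √115.362 = 10.7407

SE(x̄_st) ≈ 10.7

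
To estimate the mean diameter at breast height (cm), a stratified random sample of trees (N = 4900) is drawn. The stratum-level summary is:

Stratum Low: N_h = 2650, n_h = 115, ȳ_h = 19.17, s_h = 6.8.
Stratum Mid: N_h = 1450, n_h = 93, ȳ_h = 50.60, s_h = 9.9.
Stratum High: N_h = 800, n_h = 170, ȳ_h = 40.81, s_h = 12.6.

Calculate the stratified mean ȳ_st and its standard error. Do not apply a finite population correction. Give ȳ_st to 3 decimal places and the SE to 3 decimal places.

ȳ_st = Σ W_h ȳ_h = (2650·19.17 + 1450·50.60 + 800·40.81)/4900 = 32.00378
V̂(ȳ_st) = Σ W_h² s_h²/n_h, with W_h = N_h/N and N = 4900:
  stratum Low: (2650/4900)²·6.8²/115 = 0.117603
  stratum Mid: (1450/4900)²·9.9²/93 = 0.092285
  stratum High: (800/4900)²·12.6²/170 = 0.0248932
V̂(ȳ_st) = 0.234782
SE(ȳ_st) = √0.234782 = 0.484543

ȳ_st ≈ 32.004, SE ≈ 0.485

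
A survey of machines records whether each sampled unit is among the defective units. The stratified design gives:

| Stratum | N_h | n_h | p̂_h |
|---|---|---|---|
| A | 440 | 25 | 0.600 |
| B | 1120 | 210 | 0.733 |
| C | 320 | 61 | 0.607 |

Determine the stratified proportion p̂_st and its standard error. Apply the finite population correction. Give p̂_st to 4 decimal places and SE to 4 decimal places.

N = 1880; stratum weights W_h = N_h/N.
p̂_st = Σ W_h p̂_h = (440·0.600 + 1120·0.733 + 320·0.607)/1880 = 0.68043
V̂(p̂_st) = Σ W_h² (1 − n_h/N_h) p̂_h(1−p̂_h)/(n_h−1):
  stratum A: (440/1880)²·(1 − 25/440)·0.600·0.400/24 = 0.000516636
  stratum B: (1120/1880)²·(1 − 210/1120)·0.733·0.267/209 = 0.00027003
  stratum C: (320/1880)²·(1 − 61/320)·0.607·0.393/60 = 9.32318e-05
V̂(p̂_st) = 0.000879899; SE = √V̂ = 0.0296631

p̂_st ≈ 0.6804, SE ≈ 0.0297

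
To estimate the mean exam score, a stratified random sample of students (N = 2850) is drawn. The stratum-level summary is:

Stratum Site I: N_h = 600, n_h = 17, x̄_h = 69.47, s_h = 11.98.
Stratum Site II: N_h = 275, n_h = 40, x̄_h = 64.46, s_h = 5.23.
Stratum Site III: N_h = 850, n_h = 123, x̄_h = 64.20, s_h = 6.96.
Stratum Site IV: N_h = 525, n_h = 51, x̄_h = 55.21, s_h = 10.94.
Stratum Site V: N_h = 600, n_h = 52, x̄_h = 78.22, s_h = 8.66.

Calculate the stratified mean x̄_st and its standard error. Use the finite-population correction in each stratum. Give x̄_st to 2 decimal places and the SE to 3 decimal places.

x̄_st ≈ 66.63, SE ≈ 0.728

x̄_st = Σ W_h x̄_h = (600·69.47 + 275·64.46 + 850·64.20 + 525·55.21 + 600·78.22)/2850 = 66.63009
V̂(x̄_st) = Σ W_h² (1 − n_h/N_h) s_h²/n_h, with W_h = N_h/N and N = 2850:
  stratum Site I: (600/2850)²·(1 − 17/600)·11.98²/17 = 0.363576
  stratum Site II: (275/2850)²·(1 − 40/275)·5.23²/40 = 0.00544069
  stratum Site III: (850/2850)²·(1 − 123/850)·6.96²/123 = 0.0299624
  stratum Site IV: (525/2850)²·(1 − 51/525)·10.94²/51 = 0.0718973
  stratum Site V: (600/2850)²·(1 − 52/600)·8.66²/52 = 0.0583814
V̂(x̄_st) = 0.529257
SE(x̄_st) = √0.529257 = 0.727501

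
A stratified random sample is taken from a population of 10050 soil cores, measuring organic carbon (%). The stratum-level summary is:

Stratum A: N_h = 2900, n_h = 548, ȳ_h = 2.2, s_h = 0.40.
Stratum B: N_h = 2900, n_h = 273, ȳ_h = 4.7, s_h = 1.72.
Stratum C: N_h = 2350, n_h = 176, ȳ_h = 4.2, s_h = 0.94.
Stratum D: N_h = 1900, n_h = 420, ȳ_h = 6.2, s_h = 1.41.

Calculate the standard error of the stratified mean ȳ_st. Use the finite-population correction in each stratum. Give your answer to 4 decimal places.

V̂(ȳ_st) = Σ W_h² (1 − n_h/N_h) s_h²/n_h, with W_h = N_h/N and N = 10050:
  stratum A: (2900/10050)²·(1 − 548/2900)·0.40²/548 = 1.97171e-05
  stratum B: (2900/10050)²·(1 − 273/2900)·1.72²/273 = 0.000817373
  stratum C: (2350/10050)²·(1 − 176/2350)·0.94²/176 = 0.000253944
  stratum D: (1900/10050)²·(1 − 420/1900)·1.41²/420 = 0.000131787
V̂(ȳ_st) = 0.00122282
SE(ȳ_st) = √0.00122282 = 0.0349689

SE(ȳ_st) ≈ 0.0350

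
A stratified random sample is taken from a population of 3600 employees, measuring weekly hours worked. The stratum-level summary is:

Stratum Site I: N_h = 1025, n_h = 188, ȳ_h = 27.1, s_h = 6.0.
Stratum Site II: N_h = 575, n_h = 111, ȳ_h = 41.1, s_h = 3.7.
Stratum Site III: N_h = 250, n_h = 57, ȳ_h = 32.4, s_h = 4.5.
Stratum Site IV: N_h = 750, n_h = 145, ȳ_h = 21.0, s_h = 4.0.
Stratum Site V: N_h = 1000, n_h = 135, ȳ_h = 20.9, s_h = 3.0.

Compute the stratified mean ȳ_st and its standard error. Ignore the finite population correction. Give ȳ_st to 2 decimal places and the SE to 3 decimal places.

ȳ_st ≈ 26.71, SE ≈ 0.174

ȳ_st = Σ W_h ȳ_h = (1025·27.1 + 575·41.1 + 250·32.4 + 750·21.0 + 1000·20.9)/3600 = 26.71111
V̂(ȳ_st) = Σ W_h² s_h²/n_h, with W_h = N_h/N and N = 3600:
  stratum Site I: (1025/3600)²·6.0²/188 = 0.0155234
  stratum Site II: (575/3600)²·3.7²/111 = 0.00314638
  stratum Site III: (250/3600)²·4.5²/57 = 0.00171327
  stratum Site IV: (750/3600)²·4.0²/145 = 0.00478927
  stratum Site V: (1000/3600)²·3.0²/135 = 0.00514403
V̂(ȳ_st) = 0.0303164
SE(ȳ_st) = √0.0303164 = 0.174116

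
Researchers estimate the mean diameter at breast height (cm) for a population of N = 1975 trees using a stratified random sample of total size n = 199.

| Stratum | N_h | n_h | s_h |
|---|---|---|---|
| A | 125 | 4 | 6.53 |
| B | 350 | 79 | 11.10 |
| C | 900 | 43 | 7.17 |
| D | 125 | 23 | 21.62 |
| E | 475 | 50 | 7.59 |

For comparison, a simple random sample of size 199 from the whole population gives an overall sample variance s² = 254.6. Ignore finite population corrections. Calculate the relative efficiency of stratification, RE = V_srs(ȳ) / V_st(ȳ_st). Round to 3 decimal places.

V̂(ȳ_st) = Σ W_h² s_h²/n_h, with W_h = N_h/N and N = 1975:
  stratum A: (125/1975)²·6.53²/4 = 0.0427024
  stratum B: (350/1975)²·11.10²/79 = 0.0489802
  stratum C: (900/1975)²·7.17²/43 = 0.248268
  stratum D: (125/1975)²·21.62²/23 = 0.0814084
  stratum E: (475/1975)²·7.59²/50 = 0.0666448
V_st = 0.488004
V_srs = s²/n = 254.6/199 = 1.2794
Relative efficiency = V_srs / V_st = 1.2794/0.488004 = 2.6217

RE ≈ 2.622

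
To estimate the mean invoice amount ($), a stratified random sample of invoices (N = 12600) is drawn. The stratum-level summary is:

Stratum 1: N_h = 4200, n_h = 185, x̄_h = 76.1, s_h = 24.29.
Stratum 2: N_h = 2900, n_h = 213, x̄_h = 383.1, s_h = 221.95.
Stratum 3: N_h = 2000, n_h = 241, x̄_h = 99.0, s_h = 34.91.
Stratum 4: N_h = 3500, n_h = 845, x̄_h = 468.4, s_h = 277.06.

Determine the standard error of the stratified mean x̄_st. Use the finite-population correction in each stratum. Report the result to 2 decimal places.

SE(x̄_st) ≈ 4.14

V̂(x̄_st) = Σ W_h² (1 − n_h/N_h) s_h²/n_h, with W_h = N_h/N and N = 12600:
  stratum 1: (4200/12600)²·(1 − 185/4200)·24.29²/185 = 0.338748
  stratum 2: (2900/12600)²·(1 − 213/2900)·221.95²/213 = 11.3516
  stratum 3: (2000/12600)²·(1 − 241/2000)·34.91²/241 = 0.112057
  stratum 4: (3500/12600)²·(1 − 845/3500)·277.06²/845 = 5.31719
V̂(x̄_st) = 17.1196
SE(x̄_st) = √17.1196 = 4.13758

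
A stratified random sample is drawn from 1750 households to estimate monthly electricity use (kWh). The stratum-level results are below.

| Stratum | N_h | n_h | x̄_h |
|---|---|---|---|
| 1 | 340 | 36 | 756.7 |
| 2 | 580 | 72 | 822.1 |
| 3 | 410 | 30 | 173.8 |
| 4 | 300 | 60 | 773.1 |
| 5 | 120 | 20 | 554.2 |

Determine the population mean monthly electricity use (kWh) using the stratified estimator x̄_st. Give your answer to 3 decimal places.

N = Σ N_h = 1750. Stratum weights W_h = N_h/N.
x̄_st = (340·756.7 + 580·822.1 + 410·173.8 + 300·773.1 + 120·554.2) / 1750 = 630.73600

x̄_st ≈ 630.736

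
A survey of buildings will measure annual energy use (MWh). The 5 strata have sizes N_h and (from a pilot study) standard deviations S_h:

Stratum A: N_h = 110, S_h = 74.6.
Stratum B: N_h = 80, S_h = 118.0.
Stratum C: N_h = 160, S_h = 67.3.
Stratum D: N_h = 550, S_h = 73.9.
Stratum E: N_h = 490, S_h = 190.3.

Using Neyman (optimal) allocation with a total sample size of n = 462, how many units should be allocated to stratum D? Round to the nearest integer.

116

Neyman allocation: n_h = n · N_h S_h / Σ N_i S_i, with n = 462.
  stratum A: N_h·S_h = 110·74.6 = 8206.00
  stratum B: N_h·S_h = 80·118.0 = 9440.00
  stratum C: N_h·S_h = 160·67.3 = 10768.00
  stratum D: N_h·S_h = 550·73.9 = 40645.00
  stratum E: N_h·S_h = 490·190.3 = 93247.00
Σ N_h S_h = 162306.00
n for stratum D = 462·40645.00/162306.00 = 115.695 → 116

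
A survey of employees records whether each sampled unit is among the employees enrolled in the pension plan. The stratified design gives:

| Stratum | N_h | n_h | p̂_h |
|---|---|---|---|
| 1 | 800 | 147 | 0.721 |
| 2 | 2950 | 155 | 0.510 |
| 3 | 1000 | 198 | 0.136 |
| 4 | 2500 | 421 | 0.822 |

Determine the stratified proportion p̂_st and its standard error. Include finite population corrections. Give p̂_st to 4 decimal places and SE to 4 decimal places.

N = 7250; stratum weights W_h = N_h/N.
p̂_st = Σ W_h p̂_h = (800·0.721 + 2950·0.510 + 1000·0.136 + 2500·0.822)/7250 = 0.58928
V̂(p̂_st) = Σ W_h² (1 − n_h/N_h) p̂_h(1−p̂_h)/(n_h−1):
  stratum 1: (800/7250)²·(1 − 147/800)·0.721·0.279/146 = 1.36935e-05
  stratum 2: (2950/7250)²·(1 − 155/2950)·0.510·0.490/154 = 0.00025455
  stratum 3: (1000/7250)²·(1 − 198/1000)·0.136·0.864/197 = 9.10091e-06
  stratum 4: (2500/7250)²·(1 − 421/2500)·0.822·0.178/420 = 3.44478e-05
V̂(p̂_st) = 0.000311792; SE = √V̂ = 0.0176576

p̂_st ≈ 0.5893, SE ≈ 0.0177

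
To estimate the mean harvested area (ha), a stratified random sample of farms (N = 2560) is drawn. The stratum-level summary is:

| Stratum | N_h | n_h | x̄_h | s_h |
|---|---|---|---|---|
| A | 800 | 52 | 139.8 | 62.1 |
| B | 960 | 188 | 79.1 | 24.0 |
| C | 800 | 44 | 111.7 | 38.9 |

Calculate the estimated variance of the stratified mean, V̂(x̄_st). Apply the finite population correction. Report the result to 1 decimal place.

V̂(x̄_st) ≈ 10.3

V̂(x̄_st) = Σ W_h² (1 − n_h/N_h) s_h²/n_h, with W_h = N_h/N and N = 2560:
  stratum A: (800/2560)²·(1 − 52/800)·62.1²/52 = 6.7716
  stratum B: (960/2560)²·(1 − 188/960)·24.0²/188 = 0.346476
  stratum C: (800/2560)²·(1 − 44/800)·38.9²/44 = 3.17379
V̂(x̄_st) = 10.2919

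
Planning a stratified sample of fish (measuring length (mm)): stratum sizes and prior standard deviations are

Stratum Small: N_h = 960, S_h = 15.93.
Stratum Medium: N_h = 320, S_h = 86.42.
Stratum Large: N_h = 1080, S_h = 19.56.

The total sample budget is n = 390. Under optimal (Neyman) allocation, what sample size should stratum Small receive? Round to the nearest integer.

Neyman allocation: n_h = n · N_h S_h / Σ N_i S_i, with n = 390.
  stratum Small: N_h·S_h = 960·15.93 = 15292.80
  stratum Medium: N_h·S_h = 320·86.42 = 27654.40
  stratum Large: N_h·S_h = 1080·19.56 = 21124.80
Σ N_h S_h = 64072.00
n for stratum Small = 390·15292.80/64072.00 = 93.086 → 93

93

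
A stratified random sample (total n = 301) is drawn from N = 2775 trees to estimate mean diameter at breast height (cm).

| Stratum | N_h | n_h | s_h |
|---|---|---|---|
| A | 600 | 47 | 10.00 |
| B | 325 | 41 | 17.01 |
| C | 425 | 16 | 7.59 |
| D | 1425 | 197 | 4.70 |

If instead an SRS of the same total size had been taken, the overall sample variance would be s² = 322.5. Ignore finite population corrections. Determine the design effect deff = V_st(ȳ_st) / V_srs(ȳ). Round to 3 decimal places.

deff ≈ 0.290

V̂(ȳ_st) = Σ W_h² s_h²/n_h, with W_h = N_h/N and N = 2775:
  stratum A: (600/2775)²·10.00²/47 = 0.0994669
  stratum B: (325/2775)²·17.01²/41 = 0.0967978
  stratum C: (425/2775)²·7.59²/16 = 0.0844531
  stratum D: (1425/2775)²·4.70²/197 = 0.0295688
V_st = 0.310287
V_srs = s²/n = 322.5/301 = 1.07143
deff = V_st / V_srs = 0.310287/1.07143 = 0.2896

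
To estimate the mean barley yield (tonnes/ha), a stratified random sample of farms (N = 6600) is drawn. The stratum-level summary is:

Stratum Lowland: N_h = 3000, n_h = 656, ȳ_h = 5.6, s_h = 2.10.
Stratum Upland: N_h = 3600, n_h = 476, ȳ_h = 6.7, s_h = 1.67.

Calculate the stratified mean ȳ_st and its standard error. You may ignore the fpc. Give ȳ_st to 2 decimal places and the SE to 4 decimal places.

ȳ_st ≈ 6.20, SE ≈ 0.0560

ȳ_st = Σ W_h ȳ_h = (3000·5.6 + 3600·6.7)/6600 = 6.20000
V̂(ȳ_st) = Σ W_h² s_h²/n_h, with W_h = N_h/N and N = 6600:
  stratum Lowland: (3000/6600)²·2.10²/656 = 0.00138896
  stratum Upland: (3600/6600)²·1.67²/476 = 0.00174318
V̂(ȳ_st) = 0.00313214
SE(ȳ_st) = √0.00313214 = 0.0559655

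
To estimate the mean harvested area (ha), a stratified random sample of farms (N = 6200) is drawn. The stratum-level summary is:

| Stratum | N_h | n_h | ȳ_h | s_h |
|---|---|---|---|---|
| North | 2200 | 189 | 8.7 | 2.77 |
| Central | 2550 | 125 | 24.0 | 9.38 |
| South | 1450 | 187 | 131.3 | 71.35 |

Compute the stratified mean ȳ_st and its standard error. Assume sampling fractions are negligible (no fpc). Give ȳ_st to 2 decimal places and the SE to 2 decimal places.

ȳ_st = Σ W_h ȳ_h = (2200·8.7 + 2550·24.0 + 1450·131.3)/6200 = 43.66532
V̂(ȳ_st) = Σ W_h² s_h²/n_h, with W_h = N_h/N and N = 6200:
  stratum North: (2200/6200)²·2.77²/189 = 0.00511163
  stratum Central: (2550/6200)²·9.38²/125 = 0.119067
  stratum South: (1450/6200)²·71.35²/187 = 1.48901
V̂(ȳ_st) = 1.61319
SE(ȳ_st) = √1.61319 = 1.27012

ȳ_st ≈ 43.67, SE ≈ 1.27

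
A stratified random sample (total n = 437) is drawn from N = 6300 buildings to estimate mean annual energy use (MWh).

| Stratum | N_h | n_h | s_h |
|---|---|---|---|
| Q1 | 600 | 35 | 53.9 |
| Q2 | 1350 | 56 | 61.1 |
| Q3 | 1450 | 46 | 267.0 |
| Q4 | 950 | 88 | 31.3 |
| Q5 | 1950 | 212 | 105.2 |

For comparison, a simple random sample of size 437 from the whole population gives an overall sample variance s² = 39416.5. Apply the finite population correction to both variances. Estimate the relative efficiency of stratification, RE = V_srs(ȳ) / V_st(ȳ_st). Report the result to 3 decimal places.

V̂(ȳ_st) = Σ W_h² (1 − n_h/N_h) s_h²/n_h, with W_h = N_h/N and N = 6300:
  stratum Q1: (600/6300)²·(1 − 35/600)·53.9²/35 = 0.70897
  stratum Q2: (1350/6300)²·(1 − 56/1350)·61.1²/56 = 2.93414
  stratum Q3: (1450/6300)²·(1 − 46/1450)·267.0²/46 = 79.4911
  stratum Q4: (950/6300)²·(1 − 88/950)·31.3²/88 = 0.229697
  stratum Q5: (1950/6300)²·(1 − 212/1950)·105.2²/212 = 4.45758
V_st = 87.8215
V_srs = (1 − 437/6300)·39416.5/437 = 83.9414
Relative efficiency = V_srs / V_st = 83.9414/87.8215 = 0.9558

RE ≈ 0.956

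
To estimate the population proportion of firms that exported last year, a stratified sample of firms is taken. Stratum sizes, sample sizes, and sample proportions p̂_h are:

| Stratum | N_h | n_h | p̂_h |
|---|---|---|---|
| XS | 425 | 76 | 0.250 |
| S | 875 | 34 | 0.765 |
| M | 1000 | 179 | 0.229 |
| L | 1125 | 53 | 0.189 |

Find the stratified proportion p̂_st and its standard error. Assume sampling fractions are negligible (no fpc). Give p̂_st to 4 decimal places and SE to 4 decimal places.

p̂_st ≈ 0.3554, SE ≈ 0.0282

N = 3425; stratum weights W_h = N_h/N.
p̂_st = Σ W_h p̂_h = (425·0.250 + 875·0.765 + 1000·0.229 + 1125·0.189)/3425 = 0.35540
V̂(p̂_st) = Σ W_h² p̂_h(1−p̂_h)/(n_h−1):
  stratum XS: (425/3425)²·0.250·0.750/75 = 3.84943e-05
  stratum S: (875/3425)²·0.765·0.235/33 = 0.000355558
  stratum M: (1000/3425)²·0.229·0.771/178 = 8.45568e-05
  stratum L: (1125/3425)²·0.189·0.811/52 = 0.000318026
V̂(p̂_st) = 0.000796635; SE = √V̂ = 0.0282247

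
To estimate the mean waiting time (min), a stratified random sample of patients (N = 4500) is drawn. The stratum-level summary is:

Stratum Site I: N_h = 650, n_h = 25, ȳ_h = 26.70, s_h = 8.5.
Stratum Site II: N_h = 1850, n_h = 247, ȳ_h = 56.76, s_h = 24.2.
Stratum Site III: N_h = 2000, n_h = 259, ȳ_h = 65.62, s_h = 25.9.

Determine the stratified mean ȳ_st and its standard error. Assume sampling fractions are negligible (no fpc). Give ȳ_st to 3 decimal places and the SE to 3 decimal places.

ȳ_st ≈ 56.356, SE ≈ 0.986

ȳ_st = Σ W_h ȳ_h = (650·26.70 + 1850·56.76 + 2000·65.62)/4500 = 56.35578
V̂(ȳ_st) = Σ W_h² s_h²/n_h, with W_h = N_h/N and N = 4500:
  stratum Site I: (650/4500)²·8.5²/25 = 0.0602975
  stratum Site II: (1850/4500)²·24.2²/247 = 0.40073
  stratum Site III: (2000/4500)²·25.9²/259 = 0.511605
V̂(ȳ_st) = 0.972633
SE(ȳ_st) = √0.972633 = 0.986221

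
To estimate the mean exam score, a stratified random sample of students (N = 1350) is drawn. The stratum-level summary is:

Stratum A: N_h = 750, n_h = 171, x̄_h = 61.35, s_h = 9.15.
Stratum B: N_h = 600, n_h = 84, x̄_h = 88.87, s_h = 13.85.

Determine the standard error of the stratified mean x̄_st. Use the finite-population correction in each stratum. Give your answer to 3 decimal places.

V̂(x̄_st) = Σ W_h² (1 − n_h/N_h) s_h²/n_h, with W_h = N_h/N and N = 1350:
  stratum A: (750/1350)²·(1 − 171/750)·9.15²/171 = 0.116659
  stratum B: (600/1350)²·(1 − 84/600)·13.85²/84 = 0.38793
V̂(x̄_st) = 0.504589
SE(x̄_st) = √0.504589 = 0.710344

SE(x̄_st) ≈ 0.710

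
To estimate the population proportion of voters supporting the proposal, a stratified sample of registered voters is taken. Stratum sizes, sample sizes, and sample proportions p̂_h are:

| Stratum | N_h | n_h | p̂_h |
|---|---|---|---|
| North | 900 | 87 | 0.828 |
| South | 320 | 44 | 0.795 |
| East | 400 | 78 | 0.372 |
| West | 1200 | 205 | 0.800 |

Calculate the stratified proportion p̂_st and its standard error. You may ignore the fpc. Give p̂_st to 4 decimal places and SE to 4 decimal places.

p̂_st ≈ 0.7477, SE ≈ 0.0205

N = 2820; stratum weights W_h = N_h/N.
p̂_st = Σ W_h p̂_h = (900·0.828 + 320·0.795 + 400·0.372 + 1200·0.800)/2820 = 0.74766
V̂(p̂_st) = Σ W_h² p̂_h(1−p̂_h)/(n_h−1):
  stratum North: (900/2820)²·0.828·0.172/86 = 0.000168674
  stratum South: (320/2820)²·0.795·0.205/43 = 4.88039e-05
  stratum East: (400/2820)²·0.372·0.628/77 = 6.10427e-05
  stratum West: (1200/2820)²·0.800·0.200/204 = 0.000142021
V̂(p̂_st) = 0.000420542; SE = √V̂ = 0.0205071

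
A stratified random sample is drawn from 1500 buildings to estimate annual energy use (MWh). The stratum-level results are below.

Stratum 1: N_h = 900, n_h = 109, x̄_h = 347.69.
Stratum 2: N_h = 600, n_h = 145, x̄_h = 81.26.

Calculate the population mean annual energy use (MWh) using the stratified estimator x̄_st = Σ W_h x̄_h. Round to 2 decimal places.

x̄_st ≈ 241.12

N = Σ N_h = 1500. Stratum weights W_h = N_h/N.
x̄_st = (900·347.69 + 600·81.26) / 1500 = 241.1180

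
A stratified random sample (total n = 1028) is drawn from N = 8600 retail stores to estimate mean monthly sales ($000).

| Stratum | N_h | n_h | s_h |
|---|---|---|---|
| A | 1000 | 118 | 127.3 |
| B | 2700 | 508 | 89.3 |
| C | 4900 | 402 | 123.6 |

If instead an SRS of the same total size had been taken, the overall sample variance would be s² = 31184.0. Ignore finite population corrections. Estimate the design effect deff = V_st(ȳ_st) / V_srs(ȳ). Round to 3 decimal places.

V̂(ȳ_st) = Σ W_h² s_h²/n_h, with W_h = N_h/N and N = 8600:
  stratum A: (1000/8600)²·127.3²/118 = 1.85685
  stratum B: (2700/8600)²·89.3²/508 = 1.54728
  stratum C: (4900/8600)²·123.6²/402 = 12.3369
V_st = 15.741
V_srs = s²/n = 31184.0/1028 = 30.3346
deff = V_st / V_srs = 15.741/30.3346 = 0.5189

deff ≈ 0.519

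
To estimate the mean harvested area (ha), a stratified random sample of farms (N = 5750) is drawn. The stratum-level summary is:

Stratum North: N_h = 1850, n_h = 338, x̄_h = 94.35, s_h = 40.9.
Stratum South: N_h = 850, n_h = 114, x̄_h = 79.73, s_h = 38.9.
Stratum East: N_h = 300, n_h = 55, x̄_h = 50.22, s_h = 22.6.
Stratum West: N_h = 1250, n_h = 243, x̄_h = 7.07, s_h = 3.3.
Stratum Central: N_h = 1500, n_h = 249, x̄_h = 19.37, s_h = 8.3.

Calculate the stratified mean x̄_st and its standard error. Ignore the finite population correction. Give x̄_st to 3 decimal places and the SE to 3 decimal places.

x̄_st = Σ W_h x̄_h = (1850·94.35 + 850·79.73 + 300·50.22 + 1250·7.07 + 1500·19.37)/5750 = 51.35243
V̂(x̄_st) = Σ W_h² s_h²/n_h, with W_h = N_h/N and N = 5750:
  stratum North: (1850/5750)²·40.9²/338 = 0.512316
  stratum South: (850/5750)²·38.9²/114 = 0.290066
  stratum East: (300/5750)²·22.6²/55 = 0.0252791
  stratum West: (1250/5750)²·3.3²/243 = 0.0021179
  stratum Central: (1500/5750)²·8.3²/249 = 0.018828
V̂(x̄_st) = 0.848606
SE(x̄_st) = √0.848606 = 0.921198

x̄_st ≈ 51.352, SE ≈ 0.921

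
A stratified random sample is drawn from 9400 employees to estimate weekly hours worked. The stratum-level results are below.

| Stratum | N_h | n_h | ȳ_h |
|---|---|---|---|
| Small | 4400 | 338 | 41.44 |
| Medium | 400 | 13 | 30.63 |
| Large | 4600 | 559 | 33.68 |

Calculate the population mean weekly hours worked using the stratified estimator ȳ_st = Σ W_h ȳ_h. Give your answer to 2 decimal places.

ȳ_st ≈ 37.18

N = Σ N_h = 9400. Stratum weights W_h = N_h/N.
ȳ_st = (4400·41.44 + 400·30.63 + 4600·33.68) / 9400 = 37.1826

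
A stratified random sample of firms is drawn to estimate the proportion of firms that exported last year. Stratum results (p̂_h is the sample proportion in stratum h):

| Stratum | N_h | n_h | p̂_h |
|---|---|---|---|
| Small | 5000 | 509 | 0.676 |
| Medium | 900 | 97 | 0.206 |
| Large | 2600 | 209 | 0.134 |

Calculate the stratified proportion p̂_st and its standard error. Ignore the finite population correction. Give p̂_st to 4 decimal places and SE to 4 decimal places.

p̂_st ≈ 0.4604, SE ≈ 0.0148

N = 8500; stratum weights W_h = N_h/N.
p̂_st = Σ W_h p̂_h = (5000·0.676 + 900·0.206 + 2600·0.134)/8500 = 0.46045
V̂(p̂_st) = Σ W_h² p̂_h(1−p̂_h)/(n_h−1):
  stratum Small: (5000/8500)²·0.676·0.324/508 = 0.000149187
  stratum Medium: (900/8500)²·0.206·0.794/96 = 1.91013e-05
  stratum Large: (2600/8500)²·0.134·0.866/208 = 5.21997e-05
V̂(p̂_st) = 0.000220488; SE = √V̂ = 0.0148488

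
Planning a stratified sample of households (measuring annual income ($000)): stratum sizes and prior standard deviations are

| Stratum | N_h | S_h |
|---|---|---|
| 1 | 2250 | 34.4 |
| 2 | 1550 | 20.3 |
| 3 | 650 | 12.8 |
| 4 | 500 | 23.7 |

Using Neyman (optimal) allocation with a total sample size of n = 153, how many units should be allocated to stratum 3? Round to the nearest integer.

Neyman allocation: n_h = n · N_h S_h / Σ N_i S_i, with n = 153.
  stratum 1: N_h·S_h = 2250·34.4 = 77400.00
  stratum 2: N_h·S_h = 1550·20.3 = 31465.00
  stratum 3: N_h·S_h = 650·12.8 = 8320.00
  stratum 4: N_h·S_h = 500·23.7 = 11850.00
Σ N_h S_h = 129035.00
n for stratum 3 = 153·8320.00/129035.00 = 9.865 → 10

10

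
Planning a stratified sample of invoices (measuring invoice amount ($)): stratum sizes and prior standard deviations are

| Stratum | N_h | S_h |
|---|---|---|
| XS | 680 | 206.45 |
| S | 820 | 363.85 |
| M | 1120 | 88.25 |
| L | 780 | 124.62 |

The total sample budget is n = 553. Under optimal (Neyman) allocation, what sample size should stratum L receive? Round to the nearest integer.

85

Neyman allocation: n_h = n · N_h S_h / Σ N_i S_i, with n = 553.
  stratum XS: N_h·S_h = 680·206.45 = 140386.00
  stratum S: N_h·S_h = 820·363.85 = 298357.00
  stratum M: N_h·S_h = 1120·88.25 = 98840.00
  stratum L: N_h·S_h = 780·124.62 = 97203.60
Σ N_h S_h = 634786.60
n for stratum L = 553·97203.60/634786.60 = 84.680 → 85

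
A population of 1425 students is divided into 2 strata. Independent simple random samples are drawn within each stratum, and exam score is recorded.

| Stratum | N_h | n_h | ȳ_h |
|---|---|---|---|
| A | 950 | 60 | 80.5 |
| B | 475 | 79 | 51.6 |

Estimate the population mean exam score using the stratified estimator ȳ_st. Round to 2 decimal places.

ȳ_st ≈ 70.87

N = Σ N_h = 1425. Stratum weights W_h = N_h/N.
ȳ_st = (950·80.5 + 475·51.6) / 1425 = 70.8667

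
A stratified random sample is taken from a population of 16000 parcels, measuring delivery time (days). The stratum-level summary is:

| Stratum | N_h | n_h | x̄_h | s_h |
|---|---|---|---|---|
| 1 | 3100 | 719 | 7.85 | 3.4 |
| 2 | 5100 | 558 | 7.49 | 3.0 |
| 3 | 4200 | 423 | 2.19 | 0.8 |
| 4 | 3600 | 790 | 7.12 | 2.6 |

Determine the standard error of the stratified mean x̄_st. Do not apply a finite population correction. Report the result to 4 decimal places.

V̂(x̄_st) = Σ W_h² s_h²/n_h, with W_h = N_h/N and N = 16000:
  stratum 1: (3100/16000)²·3.4²/719 = 0.000603549
  stratum 2: (5100/16000)²·3.0²/558 = 0.00163873
  stratum 3: (4200/16000)²·0.8²/423 = 0.000104255
  stratum 4: (3600/16000)²·2.6²/790 = 0.000433196
V̂(x̄_st) = 0.00277974
SE(x̄_st) = √0.00277974 = 0.0527232

SE(x̄_st) ≈ 0.0527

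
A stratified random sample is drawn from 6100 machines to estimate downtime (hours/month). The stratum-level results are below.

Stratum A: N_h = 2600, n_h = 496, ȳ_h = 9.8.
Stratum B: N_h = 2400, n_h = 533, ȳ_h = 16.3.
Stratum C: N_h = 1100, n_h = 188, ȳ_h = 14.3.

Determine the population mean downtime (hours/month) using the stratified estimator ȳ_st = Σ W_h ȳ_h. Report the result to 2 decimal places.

N = Σ N_h = 6100. Stratum weights W_h = N_h/N.
ȳ_st = (2600·9.8 + 2400·16.3 + 1100·14.3) / 6100 = 13.1689

ȳ_st ≈ 13.17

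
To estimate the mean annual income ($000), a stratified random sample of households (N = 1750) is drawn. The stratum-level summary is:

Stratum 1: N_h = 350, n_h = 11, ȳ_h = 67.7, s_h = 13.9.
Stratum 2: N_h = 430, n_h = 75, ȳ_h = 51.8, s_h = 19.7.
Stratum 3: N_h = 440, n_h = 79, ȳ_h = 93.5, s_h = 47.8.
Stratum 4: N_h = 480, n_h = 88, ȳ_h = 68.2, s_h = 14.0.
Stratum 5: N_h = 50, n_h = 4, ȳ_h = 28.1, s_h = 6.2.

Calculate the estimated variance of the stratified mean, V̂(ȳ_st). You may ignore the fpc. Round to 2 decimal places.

V̂(ȳ_st) = Σ W_h² s_h²/n_h, with W_h = N_h/N and N = 1750:
  stratum 1: (350/1750)²·13.9²/11 = 0.702582
  stratum 2: (430/1750)²·19.7²/75 = 0.312415
  stratum 3: (440/1750)²·47.8²/79 = 1.82834
  stratum 4: (480/1750)²·14.0²/88 = 0.167564
  stratum 5: (50/1750)²·6.2²/4 = 0.0078449
V̂(ȳ_st) = 3.01875

V̂(ȳ_st) ≈ 3.02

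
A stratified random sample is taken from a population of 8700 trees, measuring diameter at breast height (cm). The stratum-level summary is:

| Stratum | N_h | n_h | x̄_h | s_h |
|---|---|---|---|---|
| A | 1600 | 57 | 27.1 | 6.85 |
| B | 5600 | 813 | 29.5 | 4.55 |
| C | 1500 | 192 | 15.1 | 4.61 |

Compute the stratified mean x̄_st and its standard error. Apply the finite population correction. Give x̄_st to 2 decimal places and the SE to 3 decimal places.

x̄_st = Σ W_h x̄_h = (1600·27.1 + 5600·29.5 + 1500·15.1)/8700 = 26.57586
V̂(x̄_st) = Σ W_h² (1 − n_h/N_h) s_h²/n_h, with W_h = N_h/N and N = 8700:
  stratum A: (1600/8700)²·(1 − 57/1600)·6.85²/57 = 0.0268506
  stratum B: (5600/8700)²·(1 − 813/5600)·4.55²/813 = 0.00901873
  stratum C: (1500/8700)²·(1 − 192/1500)·4.61²/192 = 0.0028692
V̂(x̄_st) = 0.0387385
SE(x̄_st) = √0.0387385 = 0.196821

x̄_st ≈ 26.58, SE ≈ 0.197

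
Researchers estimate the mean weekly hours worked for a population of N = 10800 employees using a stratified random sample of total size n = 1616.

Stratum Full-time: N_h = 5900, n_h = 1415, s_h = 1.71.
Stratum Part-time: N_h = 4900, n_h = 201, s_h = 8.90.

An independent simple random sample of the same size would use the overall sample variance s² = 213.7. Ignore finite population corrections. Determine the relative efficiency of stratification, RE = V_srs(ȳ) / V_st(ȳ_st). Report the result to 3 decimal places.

RE ≈ 1.618

V̂(ȳ_st) = Σ W_h² s_h²/n_h, with W_h = N_h/N and N = 10800:
  stratum Full-time: (5900/10800)²·1.71²/1415 = 0.000616726
  stratum Part-time: (4900/10800)²·8.90²/201 = 0.0811201
V_st = 0.0817368
V_srs = s²/n = 213.7/1616 = 0.13224
Relative efficiency = V_srs / V_st = 0.13224/0.0817368 = 1.6179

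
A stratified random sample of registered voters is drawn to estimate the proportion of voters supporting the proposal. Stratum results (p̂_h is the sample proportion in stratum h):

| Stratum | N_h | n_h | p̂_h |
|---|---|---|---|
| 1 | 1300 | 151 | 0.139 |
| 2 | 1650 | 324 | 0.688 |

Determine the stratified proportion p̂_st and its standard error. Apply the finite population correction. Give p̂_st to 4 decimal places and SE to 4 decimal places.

p̂_st ≈ 0.4461, SE ≈ 0.0174

N = 2950; stratum weights W_h = N_h/N.
p̂_st = Σ W_h p̂_h = (1300·0.139 + 1650·0.688)/2950 = 0.44607
V̂(p̂_st) = Σ W_h² (1 − n_h/N_h) p̂_h(1−p̂_h)/(n_h−1):
  stratum 1: (1300/2950)²·(1 − 151/1300)·0.139·0.861/150 = 0.000136945
  stratum 2: (1650/2950)²·(1 − 324/1650)·0.688·0.312/323 = 0.00016708
V̂(p̂_st) = 0.000304025; SE = √V̂ = 0.0174363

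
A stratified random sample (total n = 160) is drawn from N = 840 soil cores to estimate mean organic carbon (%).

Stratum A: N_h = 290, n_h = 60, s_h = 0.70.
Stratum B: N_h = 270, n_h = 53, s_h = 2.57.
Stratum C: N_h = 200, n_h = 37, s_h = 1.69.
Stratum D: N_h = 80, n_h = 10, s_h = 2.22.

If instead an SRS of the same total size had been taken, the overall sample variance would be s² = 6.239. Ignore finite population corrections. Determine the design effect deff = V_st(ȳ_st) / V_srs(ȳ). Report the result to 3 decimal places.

V̂(ȳ_st) = Σ W_h² s_h²/n_h, with W_h = N_h/N and N = 840:
  stratum A: (290/840)²·0.70²/60 = 0.00097338
  stratum B: (270/840)²·2.57²/53 = 0.0128754
  stratum C: (200/840)²·1.69²/37 = 0.00437596
  stratum D: (80/840)²·2.22²/10 = 0.0044702
V_st = 0.0226949
V_srs = s²/n = 6.239/160 = 0.0389938
deff = V_st / V_srs = 0.0226949/0.0389938 = 0.5820

deff ≈ 0.582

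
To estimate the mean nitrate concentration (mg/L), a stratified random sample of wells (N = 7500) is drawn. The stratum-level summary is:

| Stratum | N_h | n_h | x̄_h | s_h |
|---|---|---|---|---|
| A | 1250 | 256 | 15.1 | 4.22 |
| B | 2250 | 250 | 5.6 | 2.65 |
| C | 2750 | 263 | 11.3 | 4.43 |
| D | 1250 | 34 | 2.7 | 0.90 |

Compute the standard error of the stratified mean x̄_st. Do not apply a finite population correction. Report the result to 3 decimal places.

SE(x̄_st) ≈ 0.123

V̂(x̄_st) = Σ W_h² s_h²/n_h, with W_h = N_h/N and N = 7500:
  stratum A: (1250/7500)²·4.22²/256 = 0.00193234
  stratum B: (2250/7500)²·2.65²/250 = 0.0025281
  stratum C: (2750/7500)²·4.43²/263 = 0.0100322
  stratum D: (1250/7500)²·0.90²/34 = 0.000661765
V̂(x̄_st) = 0.0151544
SE(x̄_st) = √0.0151544 = 0.123103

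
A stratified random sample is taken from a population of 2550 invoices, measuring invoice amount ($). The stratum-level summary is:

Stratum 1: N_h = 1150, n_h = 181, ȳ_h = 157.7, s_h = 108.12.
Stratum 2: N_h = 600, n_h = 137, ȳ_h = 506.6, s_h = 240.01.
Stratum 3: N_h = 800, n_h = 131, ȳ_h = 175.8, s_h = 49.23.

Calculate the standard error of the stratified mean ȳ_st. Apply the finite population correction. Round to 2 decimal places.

SE(ȳ_st) ≈ 5.53

V̂(ȳ_st) = Σ W_h² (1 − n_h/N_h) s_h²/n_h, with W_h = N_h/N and N = 2550:
  stratum 1: (1150/2550)²·(1 − 181/1150)·108.12²/181 = 11.0681
  stratum 2: (600/2550)²·(1 − 137/600)·240.01²/137 = 17.9635
  stratum 3: (800/2550)²·(1 − 131/800)·49.23²/131 = 1.52273
V̂(ȳ_st) = 30.5543
SE(ȳ_st) = √30.5543 = 5.5276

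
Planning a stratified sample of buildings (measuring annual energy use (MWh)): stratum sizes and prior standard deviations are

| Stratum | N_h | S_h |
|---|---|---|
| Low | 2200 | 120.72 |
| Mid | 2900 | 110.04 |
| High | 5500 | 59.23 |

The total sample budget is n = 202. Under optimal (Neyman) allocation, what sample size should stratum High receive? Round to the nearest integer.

Neyman allocation: n_h = n · N_h S_h / Σ N_i S_i, with n = 202.
  stratum Low: N_h·S_h = 2200·120.72 = 265584.00
  stratum Mid: N_h·S_h = 2900·110.04 = 319116.00
  stratum High: N_h·S_h = 5500·59.23 = 325765.00
Σ N_h S_h = 910465.00
n for stratum High = 202·325765.00/910465.00 = 72.276 → 72

72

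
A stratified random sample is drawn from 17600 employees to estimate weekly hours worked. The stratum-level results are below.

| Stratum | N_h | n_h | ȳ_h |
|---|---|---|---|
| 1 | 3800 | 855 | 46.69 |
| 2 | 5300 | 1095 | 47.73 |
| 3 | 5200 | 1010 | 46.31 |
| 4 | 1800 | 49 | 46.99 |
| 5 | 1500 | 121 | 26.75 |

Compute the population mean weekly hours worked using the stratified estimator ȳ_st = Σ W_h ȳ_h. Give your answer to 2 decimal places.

N = Σ N_h = 17600. Stratum weights W_h = N_h/N.
ȳ_st = (3800·46.69 + 5300·47.73 + 5200·46.31 + 1800·46.99 + 1500·26.75) / 17600 = 45.2222

ȳ_st ≈ 45.22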